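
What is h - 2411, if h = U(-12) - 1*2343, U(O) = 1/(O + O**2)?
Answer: -627527/132 ≈ -4754.0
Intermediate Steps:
h = -309275/132 (h = 1/((-12)*(1 - 12)) - 1*2343 = -1/12/(-11) - 2343 = -1/12*(-1/11) - 2343 = 1/132 - 2343 = -309275/132 ≈ -2343.0)
h - 2411 = -309275/132 - 2411 = -627527/132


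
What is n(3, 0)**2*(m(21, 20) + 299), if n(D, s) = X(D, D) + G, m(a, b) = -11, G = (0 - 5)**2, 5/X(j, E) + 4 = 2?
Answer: 145800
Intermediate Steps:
X(j, E) = -5/2 (X(j, E) = 5/(-4 + 2) = 5/(-2) = 5*(-1/2) = -5/2)
G = 25 (G = (-5)**2 = 25)
n(D, s) = 45/2 (n(D, s) = -5/2 + 25 = 45/2)
n(3, 0)**2*(m(21, 20) + 299) = (45/2)**2*(-11 + 299) = (2025/4)*288 = 145800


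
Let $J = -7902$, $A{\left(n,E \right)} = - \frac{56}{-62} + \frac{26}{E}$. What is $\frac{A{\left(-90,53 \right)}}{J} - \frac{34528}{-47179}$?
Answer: $\frac{224084250349}{306262148247} \approx 0.73167$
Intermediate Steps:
$A{\left(n,E \right)} = \frac{28}{31} + \frac{26}{E}$ ($A{\left(n,E \right)} = \left(-56\right) \left(- \frac{1}{62}\right) + \frac{26}{E} = \frac{28}{31} + \frac{26}{E}$)
$\frac{A{\left(-90,53 \right)}}{J} - \frac{34528}{-47179} = \frac{\frac{28}{31} + \frac{26}{53}}{-7902} - \frac{34528}{-47179} = \left(\frac{28}{31} + 26 \cdot \frac{1}{53}\right) \left(- \frac{1}{7902}\right) - - \frac{34528}{47179} = \left(\frac{28}{31} + \frac{26}{53}\right) \left(- \frac{1}{7902}\right) + \frac{34528}{47179} = \frac{2290}{1643} \left(- \frac{1}{7902}\right) + \frac{34528}{47179} = - \frac{1145}{6491493} + \frac{34528}{47179} = \frac{224084250349}{306262148247}$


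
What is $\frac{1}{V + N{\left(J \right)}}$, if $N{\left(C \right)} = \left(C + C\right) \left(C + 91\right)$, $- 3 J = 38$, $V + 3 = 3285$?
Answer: $\frac{9}{11678} \approx 0.00077068$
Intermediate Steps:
$V = 3282$ ($V = -3 + 3285 = 3282$)
$J = - \frac{38}{3}$ ($J = \left(- \frac{1}{3}\right) 38 = - \frac{38}{3} \approx -12.667$)
$N{\left(C \right)} = 2 C \left(91 + C\right)$
$\frac{1}{V + N{\left(J \right)}} = \frac{1}{3282 + 2 \left(- \frac{38}{3}\right) \left(91 - \frac{38}{3}\right)} = \frac{1}{3282 + 2 \left(- \frac{38}{3}\right) \frac{235}{3}} = \frac{1}{3282 - \frac{17860}{9}} = \frac{1}{\frac{11678}{9}} = \frac{9}{11678}$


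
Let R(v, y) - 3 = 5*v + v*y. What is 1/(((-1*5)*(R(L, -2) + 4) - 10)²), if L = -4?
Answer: 1/225 ≈ 0.0044444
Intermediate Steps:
R(v, y) = 3 + 5*v + v*y (R(v, y) = 3 + (5*v + v*y) = 3 + 5*v + v*y)
1/(((-1*5)*(R(L, -2) + 4) - 10)²) = 1/(((-1*5)*((3 + 5*(-4) - 4*(-2)) + 4) - 10)²) = 1/((-5*((3 - 20 + 8) + 4) - 10)²) = 1/((-5*(-9 + 4) - 10)²) = 1/((-5*(-5) - 10)²) = 1/((25 - 10)²) = 1/(15²) = 1/225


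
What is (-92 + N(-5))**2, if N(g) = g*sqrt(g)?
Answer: 8339 + 920*I*sqrt(5) ≈ 8339.0 + 2057.2*I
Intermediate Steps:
N(g) = g**(3/2)
(-92 + N(-5))**2 = (-92 + (-5)**(3/2))**2 = (-92 - 5*I*sqrt(5))**2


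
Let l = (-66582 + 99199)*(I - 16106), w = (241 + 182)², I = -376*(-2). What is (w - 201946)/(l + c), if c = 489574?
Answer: 23017/500311844 ≈ 4.6005e-5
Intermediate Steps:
I = 752
w = 178929 (w = 423² = 178929)
l = -500801418 (l = (-66582 + 99199)*(752 - 16106) = 32617*(-15354) = -500801418)
(w - 201946)/(l + c) = (178929 - 201946)/(-500801418 + 489574) = -23017/(-500311844) = -23017*(-1/500311844) = 23017/500311844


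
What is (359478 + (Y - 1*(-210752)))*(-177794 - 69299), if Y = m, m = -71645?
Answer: -123196863405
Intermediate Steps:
Y = -71645
(359478 + (Y - 1*(-210752)))*(-177794 - 69299) = (359478 + (-71645 - 1*(-210752)))*(-177794 - 69299) = (359478 + (-71645 + 210752))*(-247093) = (359478 + 139107)*(-247093) = 498585*(-247093) = -123196863405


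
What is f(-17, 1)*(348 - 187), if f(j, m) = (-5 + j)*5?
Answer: -17710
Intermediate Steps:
f(j, m) = -25 + 5*j
f(-17, 1)*(348 - 187) = (-25 + 5*(-17))*(348 - 187) = (-25 - 85)*161 = -110*161 = -17710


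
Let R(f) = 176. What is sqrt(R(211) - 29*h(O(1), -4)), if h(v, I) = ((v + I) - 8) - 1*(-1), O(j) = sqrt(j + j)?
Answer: sqrt(495 - 29*sqrt(2)) ≈ 21.307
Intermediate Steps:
O(j) = sqrt(2)*sqrt(j) (O(j) = sqrt(2*j) = sqrt(2)*sqrt(j))
h(v, I) = -7 + I + v (h(v, I) = ((I + v) - 8) + 1 = (-8 + I + v) + 1 = -7 + I + v)
sqrt(R(211) - 29*h(O(1), -4)) = sqrt(176 - 29*(-7 - 4 + sqrt(2)*sqrt(1))) = sqrt(176 - 29*(-7 - 4 + sqrt(2)*1)) = sqrt(176 - 29*(-7 - 4 + sqrt(2))) = sqrt(176 - 29*(-11 + sqrt(2))) = sqrt(176 + (319 - 29*sqrt(2))) = sqrt(495 - 29*sqrt(2))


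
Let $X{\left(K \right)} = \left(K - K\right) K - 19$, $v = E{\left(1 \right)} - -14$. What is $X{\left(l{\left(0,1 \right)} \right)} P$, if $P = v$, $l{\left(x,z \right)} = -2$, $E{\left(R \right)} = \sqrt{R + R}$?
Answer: $-266 - 19 \sqrt{2} \approx -292.87$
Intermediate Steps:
$E{\left(R \right)} = \sqrt{2} \sqrt{R}$ ($E{\left(R \right)} = \sqrt{2 R} = \sqrt{2} \sqrt{R}$)
$v = 14 + \sqrt{2}$ ($v = \sqrt{2} \sqrt{1} - -14 = \sqrt{2} \cdot 1 + 14 = \sqrt{2} + 14 = 14 + \sqrt{2} \approx 15.414$)
$X{\left(K \right)} = -19$ ($X{\left(K \right)} = 0 K - 19 = 0 - 19 = -19$)
$P = 14 + \sqrt{2} \approx 15.414$
$X{\left(l{\left(0,1 \right)} \right)} P = - 19 \left(14 + \sqrt{2}\right) = -266 - 19 \sqrt{2}$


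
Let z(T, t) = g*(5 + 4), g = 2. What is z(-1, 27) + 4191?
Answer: 4209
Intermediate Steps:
z(T, t) = 18 (z(T, t) = 2*(5 + 4) = 2*9 = 18)
z(-1, 27) + 4191 = 18 + 4191 = 4209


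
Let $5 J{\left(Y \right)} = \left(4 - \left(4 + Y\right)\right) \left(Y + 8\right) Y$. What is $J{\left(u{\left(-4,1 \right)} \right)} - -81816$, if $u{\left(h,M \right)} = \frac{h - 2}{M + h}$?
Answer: $81808$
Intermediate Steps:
$u{\left(h,M \right)} = \frac{-2 + h}{M + h}$
$J{\left(Y \right)} = - \frac{Y^{2} \left(8 + Y\right)}{5}$ ($J{\left(Y \right)} = \frac{\left(4 - \left(4 + Y\right)\right) \left(Y + 8\right) Y}{5} = \frac{- Y \left(8 + Y\right) Y}{5} = \frac{\left(-1\right) Y^{2} \left(8 + Y\right)}{5} = - \frac{Y^{2} \left(8 + Y\right)}{5}$)
$J{\left(u{\left(-4,1 \right)} \right)} - -81816 = \frac{\left(\frac{-2 - 4}{1 - 4}\right)^{2} \left(-8 - \frac{-2 - 4}{1 - 4}\right)}{5} - -81816 = \frac{\left(\frac{1}{-3} \left(-6\right)\right)^{2} \left(-8 - \frac{1}{-3} \left(-6\right)\right)}{5} + 81816 = \frac{\left(\left(- \frac{1}{3}\right) \left(-6\right)\right)^{2} \left(-8 - \left(- \frac{1}{3}\right) \left(-6\right)\right)}{5} + 81816 = \frac{2^{2} \left(-8 - 2\right)}{5} + 81816 = \frac{1}{5} \cdot 4 \left(-8 - 2\right) + 81816 = \frac{1}{5} \cdot 4 \left(-10\right) + 81816 = -8 + 81816 = 81808$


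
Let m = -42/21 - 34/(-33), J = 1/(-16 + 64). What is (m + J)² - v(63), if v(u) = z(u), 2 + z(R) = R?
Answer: -1861647/30976 ≈ -60.100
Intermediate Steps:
z(R) = -2 + R
J = 1/48 ≈ 0.020833
v(u) = -2 + u
m = -32/33 (m = -42*1/21 - 34*(-1/33) = -2 + 34/33 = -32/33 ≈ -0.96970)
(m + J)² - v(63) = (-32/33 + 1/48)² - (-2 + 63) = (-167/176)² - 1*61 = 27889/30976 - 61 = -1861647/30976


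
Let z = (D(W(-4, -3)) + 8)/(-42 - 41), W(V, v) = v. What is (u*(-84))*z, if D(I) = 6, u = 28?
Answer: 32928/83 ≈ 396.72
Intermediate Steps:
z = -14/83 (z = (6 + 8)/(-42 - 41) = 14/(-83) = 14*(-1/83) = -14/83 ≈ -0.16867)
(u*(-84))*z = (28*(-84))*(-14/83) = -2352*(-14/83) = 32928/83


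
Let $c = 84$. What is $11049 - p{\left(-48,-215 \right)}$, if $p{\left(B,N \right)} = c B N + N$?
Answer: $-855616$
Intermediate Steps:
$p{\left(B,N \right)} = N + 84 B N$ ($p{\left(B,N \right)} = 84 B N + N = N + 84 B N$)
$11049 - p{\left(-48,-215 \right)} = 11049 - - 215 \left(1 + 84 \left(-48\right)\right) = 11049 - - 215 \left(1 - 4032\right) = 11049 - \left(-215\right) \left(-4031\right) = 11049 - 866665 = -855616$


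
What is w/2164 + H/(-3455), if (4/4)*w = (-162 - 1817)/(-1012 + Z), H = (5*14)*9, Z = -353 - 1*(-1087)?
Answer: -74433103/415700072 ≈ -0.17905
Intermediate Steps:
Z = 734 (Z = -353 + 1087 = 734)
H = 630 (H = 70*9 = 630)
w = 1979/278 (w = (-162 - 1817)/(-1012 + 734) = -1979/(-278) = -1979*(-1/278) = 1979/278 ≈ 7.1187)
w/2164 + H/(-3455) = (1979/278)/2164 + 630/(-3455) = (1979/278)*(1/2164) + 630*(-1/3455) = 1979/601592 - 126/691 = -74433103/415700072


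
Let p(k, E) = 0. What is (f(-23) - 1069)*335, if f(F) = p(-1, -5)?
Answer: -358115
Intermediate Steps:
f(F) = 0
(f(-23) - 1069)*335 = (0 - 1069)*335 = -1069*335 = -358115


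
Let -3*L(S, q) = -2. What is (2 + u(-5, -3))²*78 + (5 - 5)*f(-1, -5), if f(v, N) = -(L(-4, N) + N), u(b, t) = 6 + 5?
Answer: 13182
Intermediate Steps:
L(S, q) = ⅔ (L(S, q) = -⅓*(-2) = ⅔)
u(b, t) = 11
f(v, N) = -⅔ - N (f(v, N) = -(⅔ + N) = -⅔ - N)
(2 + u(-5, -3))²*78 + (5 - 5)*f(-1, -5) = (2 + 11)²*78 + (5 - 5)*(-⅔ - 1*(-5)) = 13²*78 + 0*(-⅔ + 5) = 169*78 + 0*(13/3) = 13182 + 0 = 13182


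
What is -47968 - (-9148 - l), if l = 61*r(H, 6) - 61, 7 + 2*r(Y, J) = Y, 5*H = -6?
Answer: -391311/10 ≈ -39131.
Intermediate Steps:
H = -6/5 (H = (⅕)*(-6) = -6/5 ≈ -1.2000)
r(Y, J) = -7/2 + Y/2
l = -3111/10 (l = 61*(-7/2 + (½)*(-6/5)) - 61 = 61*(-7/2 - ⅗) - 61 = 61*(-41/10) - 61 = -2501/10 - 61 = -3111/10 ≈ -311.10)
-47968 - (-9148 - l) = -47968 - (-9148 - 1*(-3111/10)) = -47968 - (-9148 + 3111/10) = -47968 - 1*(-88369/10) = -47968 + 88369/10 = -391311/10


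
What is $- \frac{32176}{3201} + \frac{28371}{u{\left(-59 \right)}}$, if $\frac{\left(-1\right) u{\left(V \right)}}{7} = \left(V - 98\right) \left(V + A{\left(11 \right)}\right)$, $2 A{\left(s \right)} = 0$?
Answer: $- \frac{311019941}{29650863} \approx -10.489$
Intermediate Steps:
$A{\left(s \right)} = 0$ ($A{\left(s \right)} = \frac{1}{2} \cdot 0 = 0$)
$u{\left(V \right)} = - 7 V \left(-98 + V\right)$ ($u{\left(V \right)} = - 7 \left(V - 98\right) \left(V + 0\right) = - 7 \left(-98 + V\right) V = - 7 V \left(-98 + V\right)$)
$- \frac{32176}{3201} + \frac{28371}{u{\left(-59 \right)}} = - \frac{32176}{3201} + \frac{28371}{7 \left(-59\right) \left(98 - -59\right)} = \left(-32176\right) \frac{1}{3201} + \frac{28371}{7 \left(-59\right) \left(98 + 59\right)} = - \frac{32176}{3201} + \frac{28371}{7 \left(-59\right) 157} = - \frac{32176}{3201} + \frac{28371}{-64841} = - \frac{32176}{3201} + 28371 \left(- \frac{1}{64841}\right) = - \frac{32176}{3201} - \frac{4053}{9263} = - \frac{311019941}{29650863}$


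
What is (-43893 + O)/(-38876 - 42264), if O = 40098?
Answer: 759/16228 ≈ 0.046771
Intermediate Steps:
(-43893 + O)/(-38876 - 42264) = (-43893 + 40098)/(-38876 - 42264) = -3795/(-81140) = -3795*(-1/81140) = 759/16228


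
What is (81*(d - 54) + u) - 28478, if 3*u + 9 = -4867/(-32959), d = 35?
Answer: -2968282673/98877 ≈ -30020.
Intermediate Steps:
u = -291764/98877 (u = -3 + (-4867/(-32959))/3 = -3 + (-4867*(-1/32959))/3 = -3 + (⅓)*(4867/32959) = -3 + 4867/98877 = -291764/98877 ≈ -2.9508)
(81*(d - 54) + u) - 28478 = (81*(35 - 54) - 291764/98877) - 28478 = (81*(-19) - 291764/98877) - 28478 = (-1539 - 291764/98877) - 28478 = -152463467/98877 - 28478 = -2968282673/98877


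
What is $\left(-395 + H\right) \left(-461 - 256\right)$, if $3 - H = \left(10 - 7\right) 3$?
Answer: $287517$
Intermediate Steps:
$H = -6$ ($H = 3 - \left(10 - 7\right) 3 = 3 - 3 \cdot 3 = 3 - 9 = -6$)
$\left(-395 + H\right) \left(-461 - 256\right) = \left(-395 - 6\right) \left(-461 - 256\right) = \left(-401\right) \left(-717\right) = 287517$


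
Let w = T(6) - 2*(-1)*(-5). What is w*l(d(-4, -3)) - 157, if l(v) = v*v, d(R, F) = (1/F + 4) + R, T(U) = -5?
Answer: -476/3 ≈ -158.67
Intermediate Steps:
d(R, F) = 4 + R + 1/F (d(R, F) = (4 + 1/F) + R = 4 + R + 1/F)
l(v) = v²
w = -15 (w = -5 - 2*(-1)*(-5) = -5 + 2*(-5) = -5 - 10 = -15)
w*l(d(-4, -3)) - 157 = -15*(4 - 4 + 1/(-3))² - 157 = -15*(4 - 4 - ⅓)² - 157 = -15*(-⅓)² - 157 = -15*⅑ - 157 = -5/3 - 157 = -476/3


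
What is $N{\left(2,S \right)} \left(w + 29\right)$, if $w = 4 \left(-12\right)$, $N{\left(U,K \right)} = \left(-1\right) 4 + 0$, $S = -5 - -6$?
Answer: $76$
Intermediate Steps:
$S = 1$ ($S = -5 + 6 = 1$)
$N{\left(U,K \right)} = -4$ ($N{\left(U,K \right)} = -4 + 0 = -4$)
$w = -48$
$N{\left(2,S \right)} \left(w + 29\right) = - 4 \left(-48 + 29\right) = \left(-4\right) \left(-19\right) = 76$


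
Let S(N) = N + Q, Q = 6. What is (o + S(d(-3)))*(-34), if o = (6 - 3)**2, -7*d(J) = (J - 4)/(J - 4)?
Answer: -3536/7 ≈ -505.14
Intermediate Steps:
d(J) = -1/7 (d(J) = -(J - 4)/(7*(J - 4)) = -(-4 + J)/(7*(-4 + J)) = -1/7*1 = -1/7)
S(N) = 6 + N (S(N) = N + 6 = 6 + N)
o = 9 (o = 3**2 = 9)
(o + S(d(-3)))*(-34) = (9 + (6 - 1/7))*(-34) = (9 + 41/7)*(-34) = (104/7)*(-34) = -3536/7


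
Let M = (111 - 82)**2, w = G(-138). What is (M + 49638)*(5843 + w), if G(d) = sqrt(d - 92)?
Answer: 294948797 + 50479*I*sqrt(230) ≈ 2.9495e+8 + 7.6555e+5*I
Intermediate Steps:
G(d) = sqrt(-92 + d)
w = I*sqrt(230) (w = sqrt(-92 - 138) = sqrt(-230) = I*sqrt(230) ≈ 15.166*I)
M = 841 (M = 29**2 = 841)
(M + 49638)*(5843 + w) = (841 + 49638)*(5843 + I*sqrt(230)) = 50479*(5843 + I*sqrt(230)) = 294948797 + 50479*I*sqrt(230)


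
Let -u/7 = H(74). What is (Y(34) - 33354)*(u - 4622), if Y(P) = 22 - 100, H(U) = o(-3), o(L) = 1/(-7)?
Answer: 154489272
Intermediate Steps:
o(L) = -1/7
H(U) = -1/7
u = 1 (u = -7*(-1/7) = 1)
Y(P) = -78
(Y(34) - 33354)*(u - 4622) = (-78 - 33354)*(1 - 4622) = -33432*(-4621) = 154489272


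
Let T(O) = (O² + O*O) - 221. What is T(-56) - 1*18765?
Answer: -12714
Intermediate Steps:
T(O) = -221 + 2*O² (T(O) = (O² + O²) - 221 = 2*O² - 221 = -221 + 2*O²)
T(-56) - 1*18765 = (-221 + 2*(-56)²) - 1*18765 = (-221 + 2*3136) - 18765 = (-221 + 6272) - 18765 = 6051 - 18765 = -12714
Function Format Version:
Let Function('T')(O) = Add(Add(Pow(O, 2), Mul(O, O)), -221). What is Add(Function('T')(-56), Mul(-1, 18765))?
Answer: -12714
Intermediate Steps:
Function('T')(O) = Add(-221, Mul(2, Pow(O, 2))) (Function('T')(O) = Add(Add(Pow(O, 2), Pow(O, 2)), -221) = Add(Mul(2, Pow(O, 2)), -221) = Add(-221, Mul(2, Pow(O, 2))))
Add(Function('T')(-56), Mul(-1, 18765)) = Add(Add(-221, Mul(2, Pow(-56, 2))), Mul(-1, 18765)) = Add(Add(-221, Mul(2, 3136)), -18765) = Add(Add(-221, 6272), -18765) = Add(6051, -18765) = -12714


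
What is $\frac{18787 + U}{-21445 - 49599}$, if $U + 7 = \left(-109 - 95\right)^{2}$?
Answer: $- \frac{15099}{17761} \approx -0.85012$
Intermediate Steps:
$U = 41609$ ($U = -7 + \left(-109 - 95\right)^{2} = -7 + \left(-204\right)^{2} = -7 + 41616 = 41609$)
$\frac{18787 + U}{-21445 - 49599} = \frac{18787 + 41609}{-21445 - 49599} = \frac{60396}{-71044} = 60396 \left(- \frac{1}{71044}\right) = - \frac{15099}{17761}$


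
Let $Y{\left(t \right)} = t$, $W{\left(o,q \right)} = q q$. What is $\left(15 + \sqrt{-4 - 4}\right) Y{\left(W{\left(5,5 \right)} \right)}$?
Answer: $375 + 50 i \sqrt{2} \approx 375.0 + 70.711 i$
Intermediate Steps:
$W{\left(o,q \right)} = q^{2}$
$\left(15 + \sqrt{-4 - 4}\right) Y{\left(W{\left(5,5 \right)} \right)} = \left(15 + \sqrt{-4 - 4}\right) 5^{2} = \left(15 + \sqrt{-8}\right) 25 = \left(15 + 2 i \sqrt{2}\right) 25 = 375 + 50 i \sqrt{2}$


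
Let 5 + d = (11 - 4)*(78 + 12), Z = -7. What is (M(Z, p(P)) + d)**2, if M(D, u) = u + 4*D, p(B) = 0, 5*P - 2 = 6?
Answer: 356409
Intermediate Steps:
P = 8/5 (P = 2/5 + (1/5)*6 = 2/5 + 6/5 = 8/5 ≈ 1.6000)
d = 625 (d = -5 + (11 - 4)*(78 + 12) = -5 + 7*90 = -5 + 630 = 625)
(M(Z, p(P)) + d)**2 = ((0 + 4*(-7)) + 625)**2 = ((0 - 28) + 625)**2 = (-28 + 625)**2 = 597**2 = 356409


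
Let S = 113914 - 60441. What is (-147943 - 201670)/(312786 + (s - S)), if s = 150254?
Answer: -349613/409567 ≈ -0.85362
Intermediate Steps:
S = 53473
(-147943 - 201670)/(312786 + (s - S)) = (-147943 - 201670)/(312786 + (150254 - 1*53473)) = -349613/(312786 + (150254 - 53473)) = -349613/(312786 + 96781) = -349613/409567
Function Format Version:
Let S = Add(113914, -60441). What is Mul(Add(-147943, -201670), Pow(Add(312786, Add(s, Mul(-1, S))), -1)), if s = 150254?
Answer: Rational(-349613, 409567) ≈ -0.85362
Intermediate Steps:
S = 53473
Mul(Add(-147943, -201670), Pow(Add(312786, Add(s, Mul(-1, S))), -1)) = Mul(Add(-147943, -201670), Pow(Add(312786, Add(150254, Mul(-1, 53473))), -1)) = Mul(-349613, Pow(Add(312786, Add(150254, -53473)), -1)) = Mul(-349613, Pow(Add(312786, 96781), -1)) = Mul(-349613, Pow(409567, -1)) = Mul(-349613, Rational(1, 409567)) = Rational(-349613, 409567)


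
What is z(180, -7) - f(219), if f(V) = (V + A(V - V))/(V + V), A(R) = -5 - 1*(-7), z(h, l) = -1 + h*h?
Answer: 14190541/438 ≈ 32399.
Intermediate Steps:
z(h, l) = -1 + h²
A(R) = 2 (A(R) = -5 + 7 = 2)
f(V) = (2 + V)/(2*V) (f(V) = (V + 2)/(V + V) = (2 + V)/((2*V)) = (2 + V)*(1/(2*V)) = (2 + V)/(2*V))
z(180, -7) - f(219) = (-1 + 180²) - (2 + 219)/(2*219) = (-1 + 32400) - 221/(2*219) = 32399 - 1*221/438 = 32399 - 221/438 = 14190541/438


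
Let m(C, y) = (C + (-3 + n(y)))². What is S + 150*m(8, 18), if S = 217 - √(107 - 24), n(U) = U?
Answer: 79567 - √83 ≈ 79558.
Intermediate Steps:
S = 217 - √83 ≈ 207.89
m(C, y) = (-3 + C + y)² (m(C, y) = (C + (-3 + y))² = (-3 + C + y)²)
S + 150*m(8, 18) = (217 - √83) + 150*(-3 + 8 + 18)² = (217 - √83) + 150*23² = (217 - √83) + 150*529 = (217 - √83) + 79350 = 79567 - √83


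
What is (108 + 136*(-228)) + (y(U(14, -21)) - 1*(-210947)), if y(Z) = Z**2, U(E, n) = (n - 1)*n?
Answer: 393491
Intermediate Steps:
U(E, n) = n*(-1 + n) (U(E, n) = (-1 + n)*n = n*(-1 + n))
(108 + 136*(-228)) + (y(U(14, -21)) - 1*(-210947)) = (108 + 136*(-228)) + ((-21*(-1 - 21))**2 - 1*(-210947)) = (108 - 31008) + ((-21*(-22))**2 + 210947) = -30900 + (462**2 + 210947) = -30900 + (213444 + 210947) = -30900 + 424391 = 393491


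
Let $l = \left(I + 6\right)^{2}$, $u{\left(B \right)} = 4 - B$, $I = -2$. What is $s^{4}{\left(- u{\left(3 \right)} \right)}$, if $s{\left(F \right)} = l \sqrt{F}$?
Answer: $65536$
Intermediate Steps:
$l = 16$ ($l = \left(-2 + 6\right)^{2} = 4^{2} = 16$)
$s{\left(F \right)} = 16 \sqrt{F}$
$s^{4}{\left(- u{\left(3 \right)} \right)} = \left(16 \sqrt{- (4 - 3)}\right)^{4} = \left(16 \sqrt{\left(-1\right) 1}\right)^{4} = \left(16 \sqrt{-1}\right)^{4} = \left(16 i\right)^{4} = 65536$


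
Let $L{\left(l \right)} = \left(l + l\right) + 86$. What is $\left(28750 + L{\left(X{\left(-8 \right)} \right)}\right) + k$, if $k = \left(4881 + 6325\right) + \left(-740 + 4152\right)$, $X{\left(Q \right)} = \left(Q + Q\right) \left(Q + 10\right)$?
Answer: $43390$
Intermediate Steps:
$X{\left(Q \right)} = 2 Q \left(10 + Q\right)$
$k = 14618$ ($k = 11206 + 3412 = 14618$)
$L{\left(l \right)} = 86 + 2 l$ ($L{\left(l \right)} = 2 l + 86 = 86 + 2 l$)
$\left(28750 + L{\left(X{\left(-8 \right)} \right)}\right) + k = \left(28750 + \left(86 + 2 \cdot 2 \left(-8\right) \left(10 - 8\right)\right)\right) + 14618 = \left(28750 + \left(86 + 2 \cdot 2 \left(-8\right) 2\right)\right) + 14618 = \left(28750 + \left(86 + 2 \left(-32\right)\right)\right) + 14618 = \left(28750 + \left(86 - 64\right)\right) + 14618 = \left(28750 + 22\right) + 14618 = 28772 + 14618 = 43390$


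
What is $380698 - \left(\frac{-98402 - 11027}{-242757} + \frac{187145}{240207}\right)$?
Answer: $\frac{7399721225625778}{19437310233} \approx 3.807 \cdot 10^{5}$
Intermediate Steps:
$380698 - \left(\frac{-98402 - 11027}{-242757} + \frac{187145}{240207}\right) = 380698 - \left(\left(-98402 - 11027\right) \left(- \frac{1}{242757}\right) + 187145 \cdot \frac{1}{240207}\right) = 380698 - \left(\left(-109429\right) \left(- \frac{1}{242757}\right) + \frac{187145}{240207}\right) = 380698 - \left(\frac{109429}{242757} + \frac{187145}{240207}\right) = 380698 - \frac{23905456856}{19437310233} = \frac{7399721225625778}{19437310233}$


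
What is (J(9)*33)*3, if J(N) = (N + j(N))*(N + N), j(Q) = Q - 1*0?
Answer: 32076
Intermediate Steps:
j(Q) = Q (j(Q) = Q + 0 = Q)
J(N) = 4*N² (J(N) = (N + N)*(N + N) = (2*N)*(2*N) = 4*N²)
(J(9)*33)*3 = ((4*9²)*33)*3 = ((4*81)*33)*3 = (324*33)*3 = 10692*3 = 32076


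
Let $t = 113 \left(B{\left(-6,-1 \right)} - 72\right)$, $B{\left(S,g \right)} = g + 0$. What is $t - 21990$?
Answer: $-30239$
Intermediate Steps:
$B{\left(S,g \right)} = g$
$t = -8249$ ($t = 113 \left(-1 - 72\right) = 113 \left(-73\right) = -8249$)
$t - 21990 = -8249 - 21990 = -30239$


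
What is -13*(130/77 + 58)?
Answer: -59748/77 ≈ -775.95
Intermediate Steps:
-13*(130/77 + 58) = -13*4596/77 = -59748/77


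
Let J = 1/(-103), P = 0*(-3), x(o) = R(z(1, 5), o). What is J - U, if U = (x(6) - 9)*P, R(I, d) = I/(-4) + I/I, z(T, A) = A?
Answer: -1/103 ≈ -0.0097087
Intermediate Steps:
R(I, d) = 1 - I/4 (R(I, d) = I*(-1/4) + 1 = -I/4 + 1 = 1 - I/4)
x(o) = -1/4 (x(o) = 1 - 1/4*5 = 1 - 5/4 = -1/4)
P = 0
J = -1/103 ≈ -0.0097087
U = 0 (U = (-1/4 - 9)*0 = -37/4*0 = 0)
J - U = -1/103 - 1*0 = -1/103 + 0 = -1/103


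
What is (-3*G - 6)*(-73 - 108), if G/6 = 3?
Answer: 10860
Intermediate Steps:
G = 18 (G = 6*3 = 18)
(-3*G - 6)*(-73 - 108) = (-3*18 - 6)*(-73 - 108) = (-54 - 6)*(-181) = -60*(-181) = 10860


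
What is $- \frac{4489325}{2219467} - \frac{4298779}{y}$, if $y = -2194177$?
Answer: $- \frac{309375529732}{4869903443659} \approx -0.063528$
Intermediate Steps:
$- \frac{4489325}{2219467} - \frac{4298779}{y} = - \frac{4489325}{2219467} - \frac{4298779}{-2194177} = \left(-4489325\right) \frac{1}{2219467} - - \frac{4298779}{2194177} = - \frac{4489325}{2219467} + \frac{4298779}{2194177} = - \frac{309375529732}{4869903443659}$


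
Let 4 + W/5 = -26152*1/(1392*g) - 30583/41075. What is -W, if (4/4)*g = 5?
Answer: 60764477/1429410 ≈ 42.510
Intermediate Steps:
g = 5
W = -60764477/1429410 (W = -20 + 5*(-26152/(((3*5)*29)*16) - 30583/41075) = -20 + 5*(-26152/((15*29)*16) - 30583*1/41075) = -20 + 5*(-26152/(435*16) - 30583/41075) = -20 + 5*(-26152/6960 - 30583/41075) = -20 + 5*(-26152*1/6960 - 30583/41075) = -20 + 5*(-3269/870 - 30583/41075) = -20 + 5*(-32176277/7147050) = -20 - 32176277/1429410 = -60764477/1429410 ≈ -42.510)
-W = -1*(-60764477/1429410) = 60764477/1429410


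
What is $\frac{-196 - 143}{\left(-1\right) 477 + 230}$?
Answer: $\frac{339}{247} \approx 1.3725$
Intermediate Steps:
$\frac{-196 - 143}{\left(-1\right) 477 + 230} = - \frac{339}{-477 + 230} = - \frac{339}{-247} = \left(-339\right) \left(- \frac{1}{247}\right) = \frac{339}{247}$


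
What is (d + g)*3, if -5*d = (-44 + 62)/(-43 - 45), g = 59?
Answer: 38967/220 ≈ 177.12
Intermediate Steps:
d = 9/220 (d = -(-44 + 62)/(5*(-43 - 45)) = -18/(5*(-88)) = -18*(-1)/(5*88) = -⅕*(-9/44) = 9/220 ≈ 0.040909)
(d + g)*3 = (9/220 + 59)*3 = (12989/220)*3 = 38967/220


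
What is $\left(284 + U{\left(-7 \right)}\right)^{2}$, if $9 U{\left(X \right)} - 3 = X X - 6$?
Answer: $\frac{6770404}{81} \approx 83585.0$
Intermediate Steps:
$U{\left(X \right)} = - \frac{1}{3} + \frac{X^{2}}{9}$ ($U{\left(X \right)} = \frac{1}{3} + \frac{X X - 6}{9} = \frac{1}{3} + \frac{X^{2} - 6}{9} = \frac{1}{3} + \frac{-6 + X^{2}}{9} = \frac{1}{3} + \left(- \frac{2}{3} + \frac{X^{2}}{9}\right) = - \frac{1}{3} + \frac{X^{2}}{9}$)
$\left(284 + U{\left(-7 \right)}\right)^{2} = \left(284 - \left(\frac{1}{3} - \frac{\left(-7\right)^{2}}{9}\right)\right)^{2} = \left(284 + \left(- \frac{1}{3} + \frac{1}{9} \cdot 49\right)\right)^{2} = \left(284 + \left(- \frac{1}{3} + \frac{49}{9}\right)\right)^{2} = \left(284 + \frac{46}{9}\right)^{2} = \left(\frac{2602}{9}\right)^{2} = \frac{6770404}{81}$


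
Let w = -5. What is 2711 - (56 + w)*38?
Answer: 773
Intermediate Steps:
2711 - (56 + w)*38 = 2711 - (56 - 5)*38 = 2711 - 51*38 = 2711 - 1*1938 = 2711 - 1938 = 773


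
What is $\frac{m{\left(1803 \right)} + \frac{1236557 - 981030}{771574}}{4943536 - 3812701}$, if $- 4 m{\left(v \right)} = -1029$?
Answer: $\frac{397485877}{1745045768580} \approx 0.00022778$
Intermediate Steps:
$m{\left(v \right)} = \frac{1029}{4}$ ($m{\left(v \right)} = \left(- \frac{1}{4}\right) \left(-1029\right) = \frac{1029}{4}$)
$\frac{m{\left(1803 \right)} + \frac{1236557 - 981030}{771574}}{4943536 - 3812701} = \frac{\frac{1029}{4} + \frac{1236557 - 981030}{771574}}{4943536 - 3812701} = \frac{\frac{1029}{4} + 255527 \cdot \frac{1}{771574}}{1130835} = \left(\frac{1029}{4} + \frac{255527}{771574}\right) \frac{1}{1130835} = \frac{397485877}{1543148} \cdot \frac{1}{1130835} = \frac{397485877}{1745045768580}$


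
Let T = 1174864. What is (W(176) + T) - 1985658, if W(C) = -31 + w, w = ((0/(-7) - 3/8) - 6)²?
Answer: -51890199/64 ≈ -8.1078e+5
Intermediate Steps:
w = 2601/64 (w = ((0*(-⅐) - 3*⅛) - 6)² = ((0 - 3/8) - 6)² = (-3/8 - 6)² = (-51/8)² = 2601/64 ≈ 40.641)
W(C) = 617/64 (W(C) = -31 + 2601/64 = 617/64)
(W(176) + T) - 1985658 = (617/64 + 1174864) - 1985658 = 75191913/64 - 1985658 = -51890199/64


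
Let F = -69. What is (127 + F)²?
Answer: 3364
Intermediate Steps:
(127 + F)² = (127 - 69)² = 58² = 3364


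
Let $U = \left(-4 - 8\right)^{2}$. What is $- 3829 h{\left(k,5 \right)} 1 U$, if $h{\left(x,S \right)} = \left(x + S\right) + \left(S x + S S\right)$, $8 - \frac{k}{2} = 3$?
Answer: $-49623840$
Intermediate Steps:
$k = 10$ ($k = 16 - 6 = 10$)
$U = 144$ ($U = \left(-4 - 8\right)^{2} = \left(-12\right)^{2} = 144$)
$h{\left(x,S \right)} = S + x + S^{2} + S x$ ($h{\left(x,S \right)} = \left(S + x\right) + \left(S x + S^{2}\right) = \left(S + x\right) + \left(S^{2} + S x\right) = S + x + S^{2} + S x$)
$- 3829 h{\left(k,5 \right)} 1 U = - 3829 \left(5 + 10 + 5^{2} + 5 \cdot 10\right) 1 \cdot 144 = - 3829 \left(5 + 10 + 25 + 50\right) 1 \cdot 144 = - 3829 \cdot 90 \cdot 1 \cdot 144 = - 3829 \cdot 90 \cdot 144 = \left(-3829\right) 12960 = -49623840$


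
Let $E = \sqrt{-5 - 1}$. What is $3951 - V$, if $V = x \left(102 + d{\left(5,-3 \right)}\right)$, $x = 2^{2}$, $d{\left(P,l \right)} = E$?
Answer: $3543 - 4 i \sqrt{6} \approx 3543.0 - 9.798 i$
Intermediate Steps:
$E = i \sqrt{6}$ ($E = \sqrt{-6} = i \sqrt{6} \approx 2.4495 i$)
$d{\left(P,l \right)} = i \sqrt{6}$
$x = 4$
$V = 408 + 4 i \sqrt{6}$ ($V = 4 \left(102 + i \sqrt{6}\right) = 408 + 4 i \sqrt{6} \approx 408.0 + 9.798 i$)
$3951 - V = 3951 - \left(408 + 4 i \sqrt{6}\right) = 3543 - 4 i \sqrt{6}$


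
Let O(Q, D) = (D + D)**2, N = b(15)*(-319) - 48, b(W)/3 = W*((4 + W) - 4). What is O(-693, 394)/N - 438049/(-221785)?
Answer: -43372137763/47766500805 ≈ -0.90800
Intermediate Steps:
b(W) = 3*W**2 (b(W) = 3*(W*((4 + W) - 4)) = 3*(W*W) = 3*W**2)
N = -215373 (N = (3*15**2)*(-319) - 48 = (3*225)*(-319) - 48 = 675*(-319) - 48 = -215325 - 48 = -215373)
O(Q, D) = 4*D**2 (O(Q, D) = (2*D)**2 = 4*D**2)
O(-693, 394)/N - 438049/(-221785) = (4*394**2)/(-215373) - 438049/(-221785) = (4*155236)*(-1/215373) - 438049*(-1/221785) = 620944*(-1/215373) + 438049/221785 = -620944/215373 + 438049/221785 = -43372137763/47766500805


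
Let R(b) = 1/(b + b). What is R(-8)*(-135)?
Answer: 135/16 ≈ 8.4375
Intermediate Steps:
R(b) = 1/(2*b)
R(-8)*(-135) = ((½)/(-8))*(-135) = ((½)*(-⅛))*(-135) = -1/16*(-135) = 135/16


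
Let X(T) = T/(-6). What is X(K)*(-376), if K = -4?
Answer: -752/3 ≈ -250.67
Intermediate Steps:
X(T) = -T/6 (X(T) = T*(-⅙) = -T/6)
X(K)*(-376) = -⅙*(-4)*(-376) = (⅔)*(-376) = -752/3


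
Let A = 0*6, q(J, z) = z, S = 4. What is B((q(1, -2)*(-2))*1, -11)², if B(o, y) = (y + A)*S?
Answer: 1936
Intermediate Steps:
A = 0
B(o, y) = 4*y (B(o, y) = (y + 0)*4 = y*4 = 4*y)
B((q(1, -2)*(-2))*1, -11)² = (4*(-11))² = (-44)² = 1936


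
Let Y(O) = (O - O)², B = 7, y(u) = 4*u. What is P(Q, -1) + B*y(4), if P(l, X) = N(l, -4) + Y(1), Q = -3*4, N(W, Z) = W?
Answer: 100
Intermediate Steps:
Y(O) = 0 (Y(O) = 0² = 0)
Q = -12
P(l, X) = l (P(l, X) = l + 0 = l)
P(Q, -1) + B*y(4) = -12 + 7*(4*4) = -12 + 7*16 = -12 + 112 = 100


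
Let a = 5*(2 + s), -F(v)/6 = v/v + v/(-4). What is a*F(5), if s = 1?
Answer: 45/2 ≈ 22.500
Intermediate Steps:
F(v) = -6 + 3*v/2 (F(v) = -6*(v/v + v/(-4)) = -6*(1 + v*(-1/4)) = -6*(1 - v/4) = -6 + 3*v/2)
a = 15 (a = 5*(2 + 1) = 5*3 = 15)
a*F(5) = 15*(-6 + (3/2)*5) = 15*(-6 + 15/2) = 15*(3/2) = 45/2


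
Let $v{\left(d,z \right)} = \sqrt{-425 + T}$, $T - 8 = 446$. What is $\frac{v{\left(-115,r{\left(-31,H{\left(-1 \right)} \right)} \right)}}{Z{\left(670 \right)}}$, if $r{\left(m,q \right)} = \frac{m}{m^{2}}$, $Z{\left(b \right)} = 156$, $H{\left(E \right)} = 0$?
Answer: $\frac{\sqrt{29}}{156} \approx 0.03452$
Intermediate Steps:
$T = 454$ ($T = 8 + 446 = 454$)
$r{\left(m,q \right)} = \frac{1}{m}$ ($r{\left(m,q \right)} = \frac{m}{m^{2}} = \frac{1}{m}$)
$v{\left(d,z \right)} = \sqrt{29}$ ($v{\left(d,z \right)} = \sqrt{-425 + 454} = \sqrt{29}$)
$\frac{v{\left(-115,r{\left(-31,H{\left(-1 \right)} \right)} \right)}}{Z{\left(670 \right)}} = \frac{\sqrt{29}}{156}$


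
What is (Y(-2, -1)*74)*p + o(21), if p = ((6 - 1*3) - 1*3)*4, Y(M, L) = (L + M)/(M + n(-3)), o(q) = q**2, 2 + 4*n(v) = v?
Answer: 441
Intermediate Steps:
n(v) = -1/2 + v/4
Y(M, L) = (L + M)/(-5/4 + M) (Y(M, L) = (L + M)/(M + (-1/2 + (1/4)*(-3))) = (L + M)/(M + (-1/2 - 3/4)) = (L + M)/(M - 5/4) = (L + M)/(-5/4 + M))
p = 0 (p = ((6 - 3) - 3)*4 = (3 - 3)*4 = 0*4 = 0)
(Y(-2, -1)*74)*p + o(21) = ((4*(-1 - 2)/(-5 + 4*(-2)))*74)*0 + 21**2 = ((4*(-3)/(-5 - 8))*74)*0 + 441 = ((4*(-3)/(-13))*74)*0 + 441 = ((4*(-1/13)*(-3))*74)*0 + 441 = ((12/13)*74)*0 + 441 = (888/13)*0 + 441 = 0 + 441 = 441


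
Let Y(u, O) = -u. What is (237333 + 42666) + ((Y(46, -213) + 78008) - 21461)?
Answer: 336500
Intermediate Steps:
(237333 + 42666) + ((Y(46, -213) + 78008) - 21461) = (237333 + 42666) + ((-1*46 + 78008) - 21461) = 279999 + ((-46 + 78008) - 21461) = 279999 + (77962 - 21461) = 279999 + 56501 = 336500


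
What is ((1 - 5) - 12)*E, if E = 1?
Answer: -16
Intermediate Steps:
((1 - 5) - 12)*E = ((1 - 5) - 12)*1 = (-4 - 12)*1 = -16*1 = -16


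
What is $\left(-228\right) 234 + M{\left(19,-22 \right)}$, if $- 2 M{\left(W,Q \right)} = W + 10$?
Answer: $- \frac{106733}{2} \approx -53367.0$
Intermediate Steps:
$M{\left(W,Q \right)} = -5 - \frac{W}{2}$ ($M{\left(W,Q \right)} = - \frac{W + 10}{2} = - \frac{10 + W}{2} = -5 - \frac{W}{2}$)
$\left(-228\right) 234 + M{\left(19,-22 \right)} = \left(-228\right) 234 - \frac{29}{2} = -53352 - \frac{29}{2} = - \frac{106733}{2}$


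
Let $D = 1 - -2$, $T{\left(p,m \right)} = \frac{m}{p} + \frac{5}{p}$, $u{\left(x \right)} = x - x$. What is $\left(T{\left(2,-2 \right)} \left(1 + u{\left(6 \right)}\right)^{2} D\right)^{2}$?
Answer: $\frac{81}{4} \approx 20.25$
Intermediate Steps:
$u{\left(x \right)} = 0$
$T{\left(p,m \right)} = \frac{5}{p} + \frac{m}{p}$
$D = 3$ ($D = 1 + 2 = 3$)
$\left(T{\left(2,-2 \right)} \left(1 + u{\left(6 \right)}\right)^{2} D\right)^{2} = \left(\frac{5 - 2}{2} \left(1 + 0\right)^{2} \cdot 3\right)^{2} = \left(\frac{1}{2} \cdot 3 \cdot 1^{2} \cdot 3\right)^{2} = \left(\frac{3}{2} \cdot 1 \cdot 3\right)^{2} = \left(\frac{3}{2} \cdot 3\right)^{2} = \left(\frac{9}{2}\right)^{2} = \frac{81}{4}$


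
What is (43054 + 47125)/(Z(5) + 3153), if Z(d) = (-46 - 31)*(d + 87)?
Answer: -90179/3931 ≈ -22.940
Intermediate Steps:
Z(d) = -6699 - 77*d (Z(d) = -77*(87 + d) = -6699 - 77*d)
(43054 + 47125)/(Z(5) + 3153) = (43054 + 47125)/((-6699 - 77*5) + 3153) = 90179/((-6699 - 385) + 3153) = 90179/(-7084 + 3153) = 90179/(-3931) = 90179*(-1/3931) = -90179/3931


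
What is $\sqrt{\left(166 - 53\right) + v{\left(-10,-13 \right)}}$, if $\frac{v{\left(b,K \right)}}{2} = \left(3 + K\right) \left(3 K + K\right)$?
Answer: $\sqrt{1153} \approx 33.956$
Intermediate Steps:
$v{\left(b,K \right)} = 8 K \left(3 + K\right)$ ($v{\left(b,K \right)} = 2 \left(3 + K\right) \left(3 K + K\right) = 2 \left(3 + K\right) 4 K = 2 \cdot 4 K \left(3 + K\right) = 8 K \left(3 + K\right)$)
$\sqrt{\left(166 - 53\right) + v{\left(-10,-13 \right)}} = \sqrt{\left(166 - 53\right) + 8 \left(-13\right) \left(3 - 13\right)} = \sqrt{\left(166 - 53\right) + 8 \left(-13\right) \left(-10\right)} = \sqrt{113 + 1040} = \sqrt{1153}$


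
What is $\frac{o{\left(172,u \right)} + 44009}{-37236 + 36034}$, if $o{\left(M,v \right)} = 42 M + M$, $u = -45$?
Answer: $- \frac{51405}{1202} \approx -42.766$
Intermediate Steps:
$o{\left(M,v \right)} = 43 M$
$\frac{o{\left(172,u \right)} + 44009}{-37236 + 36034} = \frac{43 \cdot 172 + 44009}{-37236 + 36034} = \frac{7396 + 44009}{-1202} = 51405 \left(- \frac{1}{1202}\right) = - \frac{51405}{1202}$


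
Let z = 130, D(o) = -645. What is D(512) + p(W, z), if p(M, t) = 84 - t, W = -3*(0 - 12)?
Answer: -691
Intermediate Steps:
W = 36 (W = -3*(-12) = 36)
D(512) + p(W, z) = -645 + (84 - 1*130) = -645 + (84 - 130) = -645 - 46 = -691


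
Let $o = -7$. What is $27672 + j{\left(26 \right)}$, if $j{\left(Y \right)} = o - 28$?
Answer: $27637$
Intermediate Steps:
$j{\left(Y \right)} = -35$ ($j{\left(Y \right)} = -7 - 28 = -35$)
$27672 + j{\left(26 \right)} = 27672 - 35 = 27637$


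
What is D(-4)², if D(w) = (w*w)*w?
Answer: 4096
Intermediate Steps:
D(w) = w³ (D(w) = w²*w = w³)
D(-4)² = ((-4)³)² = (-64)² = 4096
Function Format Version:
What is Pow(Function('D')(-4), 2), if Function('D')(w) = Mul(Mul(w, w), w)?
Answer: 4096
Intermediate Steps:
Function('D')(w) = Pow(w, 3) (Function('D')(w) = Mul(Pow(w, 2), w) = Pow(w, 3))
Pow(Function('D')(-4), 2) = Pow(Pow(-4, 3), 2) = Pow(-64, 2) = 4096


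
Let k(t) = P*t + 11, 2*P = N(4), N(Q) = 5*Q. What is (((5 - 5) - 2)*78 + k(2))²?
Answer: 15625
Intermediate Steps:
P = 10 (P = (5*4)/2 = (½)*20 = 10)
k(t) = 11 + 10*t (k(t) = 10*t + 11 = 11 + 10*t)
(((5 - 5) - 2)*78 + k(2))² = (((5 - 5) - 2)*78 + (11 + 10*2))² = ((0 - 2)*78 + (11 + 20))² = (-2*78 + 31)² = (-156 + 31)² = (-125)² = 15625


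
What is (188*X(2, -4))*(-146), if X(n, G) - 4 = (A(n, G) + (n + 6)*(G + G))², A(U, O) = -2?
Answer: -119673280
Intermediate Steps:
X(n, G) = 4 + (-2 + 2*G*(6 + n))² (X(n, G) = 4 + (-2 + (n + 6)*(G + G))² = 4 + (-2 + (6 + n)*(2*G))² = 4 + (-2 + 2*G*(6 + n))²)
(188*X(2, -4))*(-146) = (188*(4 + 4*(-1 + 6*(-4) - 4*2)²))*(-146) = (188*(4 + 4*(-1 - 24 - 8)²))*(-146) = (188*(4 + 4*(-33)²))*(-146) = (188*(4 + 4*1089))*(-146) = (188*(4 + 4356))*(-146) = (188*4360)*(-146) = 819680*(-146) = -119673280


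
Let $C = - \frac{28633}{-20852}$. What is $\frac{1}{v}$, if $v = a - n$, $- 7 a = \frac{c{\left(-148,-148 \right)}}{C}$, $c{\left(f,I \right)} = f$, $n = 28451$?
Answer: $- \frac{200431}{5699376285} \approx -3.5167 \cdot 10^{-5}$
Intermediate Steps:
$C = \frac{28633}{20852}$ ($C = \left(-28633\right) \left(- \frac{1}{20852}\right) = \frac{28633}{20852} \approx 1.3732$)
$a = \frac{3086096}{200431}$ ($a = - \frac{\left(-148\right) \frac{1}{\frac{28633}{20852}}}{7} = - \frac{\left(-148\right) \frac{20852}{28633}}{7} = \left(- \frac{1}{7}\right) \left(- \frac{3086096}{28633}\right) = \frac{3086096}{200431} \approx 15.397$)
$v = - \frac{5699376285}{200431}$ ($v = \frac{3086096}{200431} - 28451 = - \frac{5699376285}{200431} \approx -28436.0$)
$\frac{1}{v} = \frac{1}{- \frac{5699376285}{200431}} = - \frac{200431}{5699376285}$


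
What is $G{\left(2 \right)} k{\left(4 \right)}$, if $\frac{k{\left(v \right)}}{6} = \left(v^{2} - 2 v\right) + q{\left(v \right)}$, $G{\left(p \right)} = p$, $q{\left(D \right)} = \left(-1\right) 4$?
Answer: $48$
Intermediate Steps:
$q{\left(D \right)} = -4$
$k{\left(v \right)} = -24 - 12 v + 6 v^{2}$ ($k{\left(v \right)} = 6 \left(\left(v^{2} - 2 v\right) - 4\right) = 6 \left(-4 + v^{2} - 2 v\right) = -24 - 12 v + 6 v^{2}$)
$G{\left(2 \right)} k{\left(4 \right)} = 2 \left(-24 - 48 + 6 \cdot 4^{2}\right) = 2 \left(-24 - 48 + 6 \cdot 16\right) = 2 \left(-24 - 48 + 96\right) = 2 \cdot 24 = 48$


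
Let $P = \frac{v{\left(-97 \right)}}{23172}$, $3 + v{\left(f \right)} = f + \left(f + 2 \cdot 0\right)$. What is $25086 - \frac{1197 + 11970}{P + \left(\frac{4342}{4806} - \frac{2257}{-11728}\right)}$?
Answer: $\frac{767948316306582}{59176388125} \approx 12977.0$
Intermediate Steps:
$v{\left(f \right)} = -3 + 2 f$ ($v{\left(f \right)} = -3 + \left(f + \left(f + 2 \cdot 0\right)\right) = -3 + \left(f + \left(f + 0\right)\right) = -3 + \left(f + f\right) = -3 + 2 f$)
$P = - \frac{197}{23172}$ ($P = \frac{-3 + 2 \left(-97\right)}{23172} = \left(-3 - 194\right) \frac{1}{23172} = \left(-197\right) \frac{1}{23172} = - \frac{197}{23172} \approx -0.0085016$)
$25086 - \frac{1197 + 11970}{P + \left(\frac{4342}{4806} - \frac{2257}{-11728}\right)} = 25086 - \frac{1197 + 11970}{- \frac{197}{23172} + \left(\frac{4342}{4806} - \frac{2257}{-11728}\right)} = 25086 - \frac{13167}{- \frac{197}{23172} + \left(4342 \cdot \frac{1}{4806} - - \frac{2257}{11728}\right)} = 25086 - \frac{13167}{- \frac{197}{23172} + \left(\frac{2171}{2403} + \frac{2257}{11728}\right)} = 25086 - \frac{13167}{- \frac{197}{23172} + \frac{30885059}{28182384}} = 25086 - \frac{13167}{\frac{59176388125}{54420183504}} = 25086 - 13167 \cdot \frac{54420183504}{59176388125} = 25086 - \frac{716550556197168}{59176388125} = \frac{767948316306582}{59176388125}$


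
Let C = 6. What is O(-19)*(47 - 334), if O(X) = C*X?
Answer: 32718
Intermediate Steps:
O(X) = 6*X
O(-19)*(47 - 334) = (6*(-19))*(47 - 334) = -114*(-287) = 32718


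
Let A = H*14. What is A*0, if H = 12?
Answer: 0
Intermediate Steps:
A = 168 (A = 12*14 = 168)
A*0 = 168*0 = 0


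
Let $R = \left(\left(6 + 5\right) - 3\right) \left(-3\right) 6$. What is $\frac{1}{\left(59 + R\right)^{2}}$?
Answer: $\frac{1}{7225} \approx 0.00013841$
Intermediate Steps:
$R = -144$ ($R = \left(11 - 3\right) \left(-3\right) 6 = 8 \left(-3\right) 6 = \left(-24\right) 6 = -144$)
$\frac{1}{\left(59 + R\right)^{2}} = \frac{1}{\left(59 - 144\right)^{2}} = \frac{1}{\left(-85\right)^{2}} = \frac{1}{7225}$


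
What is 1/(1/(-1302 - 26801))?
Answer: -28103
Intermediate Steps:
1/(1/(-1302 - 26801)) = 1/(1/(-28103)) = 1/(-1/28103) = -28103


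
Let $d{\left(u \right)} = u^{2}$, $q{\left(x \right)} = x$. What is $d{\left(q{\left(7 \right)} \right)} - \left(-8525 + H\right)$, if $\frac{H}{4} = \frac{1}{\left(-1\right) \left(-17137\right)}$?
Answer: $\frac{146932634}{17137} \approx 8574.0$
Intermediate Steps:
$H = \frac{4}{17137}$ ($H = \frac{4}{\left(-1\right) \left(-17137\right)} = \frac{4}{17137} \approx 0.00023341$)
$d{\left(q{\left(7 \right)} \right)} - \left(-8525 + H\right) = 7^{2} - \left(-8525 + \frac{4}{17137}\right) = 49 - - \frac{146092921}{17137} = 49 + \frac{146092921}{17137} = \frac{146932634}{17137}$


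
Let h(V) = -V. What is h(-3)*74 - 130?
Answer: 92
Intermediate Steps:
h(-3)*74 - 130 = -1*(-3)*74 - 130 = 3*74 - 130 = 222 - 130 = 92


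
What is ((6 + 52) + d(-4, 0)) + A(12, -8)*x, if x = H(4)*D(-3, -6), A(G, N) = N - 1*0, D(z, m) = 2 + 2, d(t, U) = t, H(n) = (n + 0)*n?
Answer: -458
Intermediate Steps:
H(n) = n**2 (H(n) = n*n = n**2)
D(z, m) = 4
A(G, N) = N (A(G, N) = N + 0 = N)
x = 64 (x = 4**2*4 = 16*4 = 64)
((6 + 52) + d(-4, 0)) + A(12, -8)*x = ((6 + 52) - 4) - 8*64 = (58 - 4) - 512 = 54 - 512 = -458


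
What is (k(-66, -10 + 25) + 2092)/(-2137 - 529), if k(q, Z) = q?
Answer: -1013/1333 ≈ -0.75994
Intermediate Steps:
(k(-66, -10 + 25) + 2092)/(-2137 - 529) = (-66 + 2092)/(-2137 - 529) = 2026/(-2666) = 2026*(-1/2666) = -1013/1333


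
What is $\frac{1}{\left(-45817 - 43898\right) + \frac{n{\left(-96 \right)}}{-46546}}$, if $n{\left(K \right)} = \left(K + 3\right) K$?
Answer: $- \frac{23273}{2087941659} \approx -1.1146 \cdot 10^{-5}$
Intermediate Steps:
$n{\left(K \right)} = K \left(3 + K\right)$ ($n{\left(K \right)} = \left(3 + K\right) K = K \left(3 + K\right)$)
$\frac{1}{\left(-45817 - 43898\right) + \frac{n{\left(-96 \right)}}{-46546}} = \frac{1}{\left(-45817 - 43898\right) + \frac{\left(-96\right) \left(3 - 96\right)}{-46546}} = \frac{1}{\left(-45817 - 43898\right) + \left(-96\right) \left(-93\right) \left(- \frac{1}{46546}\right)} = \frac{1}{-89715 + 8928 \left(- \frac{1}{46546}\right)} = \frac{1}{-89715 - \frac{4464}{23273}} = \frac{1}{- \frac{2087941659}{23273}} = - \frac{23273}{2087941659}$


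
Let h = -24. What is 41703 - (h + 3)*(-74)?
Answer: 40149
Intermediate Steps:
41703 - (h + 3)*(-74) = 41703 - (-24 + 3)*(-74) = 41703 - (-21)*(-74) = 41703 - 1*1554 = 41703 - 1554 = 40149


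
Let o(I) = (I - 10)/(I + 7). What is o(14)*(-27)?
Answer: -36/7 ≈ -5.1429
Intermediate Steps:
o(I) = (-10 + I)/(7 + I)
o(14)*(-27) = ((-10 + 14)/(7 + 14))*(-27) = (4/21)*(-27) = -36/7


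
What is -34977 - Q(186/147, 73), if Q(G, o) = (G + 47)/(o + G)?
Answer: -127283668/3639 ≈ -34978.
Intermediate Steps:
Q(G, o) = (47 + G)/(G + o)
-34977 - Q(186/147, 73) = -34977 - (47 + 186/147)/(186/147 + 73) = -34977 - (47 + 186*(1/147))/(186*(1/147) + 73) = -34977 - (47 + 62/49)/(62/49 + 73) = -34977 - 2365/(3639/49*49) = -34977 - 49*2365/(3639*49) = -34977 - 1*2365/3639 = -34977 - 2365/3639 = -127283668/3639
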